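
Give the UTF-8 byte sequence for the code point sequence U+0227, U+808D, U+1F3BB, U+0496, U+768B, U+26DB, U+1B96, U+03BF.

C8 A7 E8 82 8D F0 9F 8E BB D2 96 E7 9A 8B E2 9B 9B E1 AE 96 CE BF

U+0227: 2-byte form → C8 A7.
U+808D: 3-byte form → E8 82 8D.
U+1F3BB: 4-byte form → F0 9F 8E BB.
U+0496: 2-byte form → D2 96.
U+768B: 3-byte form → E7 9A 8B.
U+26DB: 3-byte form → E2 9B 9B.
U+1B96: 3-byte form → E1 AE 96.
U+03BF: 2-byte form → CE BF.
Concatenated (22 bytes): C8 A7 E8 82 8D F0 9F 8E BB D2 96 E7 9A 8B E2 9B 9B E1 AE 96 CE BF.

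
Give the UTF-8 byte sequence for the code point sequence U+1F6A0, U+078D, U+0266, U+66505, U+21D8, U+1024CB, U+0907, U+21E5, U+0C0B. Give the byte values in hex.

F0 9F 9A A0 DE 8D C9 A6 F1 A6 94 85 E2 87 98 F4 82 93 8B E0 A4 87 E2 87 A5 E0 B0 8B

U+1F6A0: 4-byte form → F0 9F 9A A0.
U+078D: 2-byte form → DE 8D.
U+0266: 2-byte form → C9 A6.
U+66505: 4-byte form → F1 A6 94 85.
U+21D8: 3-byte form → E2 87 98.
U+1024CB: 4-byte form → F4 82 93 8B.
U+0907: 3-byte form → E0 A4 87.
U+21E5: 3-byte form → E2 87 A5.
U+0C0B: 3-byte form → E0 B0 8B.
Concatenated (28 bytes): F0 9F 9A A0 DE 8D C9 A6 F1 A6 94 85 E2 87 98 F4 82 93 8B E0 A4 87 E2 87 A5 E0 B0 8B.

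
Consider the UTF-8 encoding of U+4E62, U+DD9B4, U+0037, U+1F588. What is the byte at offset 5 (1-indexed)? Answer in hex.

1-indexed offset 5 is 0-indexed offset 4.
U+4E62 → 3-byte form E4 B9 A2 at offsets 0–2.
U+DD9B4 → 4-byte form F3 9D A6 B4 at offsets 3–6.
Offset 4 falls in char 2's range; it's byte 2 of F3 9D A6 B4 = 0x9D.

0x9D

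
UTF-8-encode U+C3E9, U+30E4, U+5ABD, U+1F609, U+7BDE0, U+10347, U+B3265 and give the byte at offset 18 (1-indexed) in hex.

1-indexed offset 18 is 0-indexed offset 17.
U+C3E9 → 3-byte form EC 8F A9 at offsets 0–2.
U+30E4 → 3-byte form E3 83 A4 at offsets 3–5.
U+5ABD → 3-byte form E5 AA BD at offsets 6–8.
U+1F609 → 4-byte form F0 9F 98 89 at offsets 9–12.
U+7BDE0 → 4-byte form F1 BB B7 A0 at offsets 13–16.
U+10347 → 4-byte form F0 90 8D 87 at offsets 17–20.
Offset 17 falls in char 6's range; it's byte 1 of F0 90 8D 87 = 0xF0.

0xF0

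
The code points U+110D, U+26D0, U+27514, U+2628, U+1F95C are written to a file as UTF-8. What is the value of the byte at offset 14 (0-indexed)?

0x9F

U+110D → 3-byte form E1 84 8D at offsets 0–2.
U+26D0 → 3-byte form E2 9B 90 at offsets 3–5.
U+27514 → 4-byte form F0 A7 94 94 at offsets 6–9.
U+2628 → 3-byte form E2 98 A8 at offsets 10–12.
U+1F95C → 4-byte form F0 9F A5 9C at offsets 13–16.
Offset 14 falls in char 5's range; it's byte 2 of F0 9F A5 9C = 0x9F.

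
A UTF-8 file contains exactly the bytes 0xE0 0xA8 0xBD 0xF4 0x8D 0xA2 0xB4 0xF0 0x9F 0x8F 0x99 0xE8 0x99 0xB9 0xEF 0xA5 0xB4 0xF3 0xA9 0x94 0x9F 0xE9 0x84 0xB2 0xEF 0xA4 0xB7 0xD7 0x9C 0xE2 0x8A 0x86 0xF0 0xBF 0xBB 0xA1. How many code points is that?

Byte at offset 0: 0xE0 = 11100000 → 3-byte char (#1). Advance 3.
Byte at offset 3: 0xF4 = 11110100 → 4-byte char (#2). Advance 4.
Byte at offset 7: 0xF0 = 11110000 → 4-byte char (#3). Advance 4.
Byte at offset 11: 0xE8 = 11101000 → 3-byte char (#4). Advance 3.
Byte at offset 14: 0xEF = 11101111 → 3-byte char (#5). Advance 3.
Byte at offset 17: 0xF3 = 11110011 → 4-byte char (#6). Advance 4.
Byte at offset 21: 0xE9 = 11101001 → 3-byte char (#7). Advance 3.
Byte at offset 24: 0xEF = 11101111 → 3-byte char (#8). Advance 3.
Byte at offset 27: 0xD7 = 11010111 → 2-byte char (#9). Advance 2.
Byte at offset 29: 0xE2 = 11100010 → 3-byte char (#10). Advance 3.
Byte at offset 32: 0xF0 = 11110000 → 4-byte char (#11). Advance 4.
Reached end at offset 36 after 11 code points.

11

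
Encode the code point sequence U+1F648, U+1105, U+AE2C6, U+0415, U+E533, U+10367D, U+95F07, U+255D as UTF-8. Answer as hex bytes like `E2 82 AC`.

U+1F648: 4-byte form → F0 9F 99 88.
U+1105: 3-byte form → E1 84 85.
U+AE2C6: 4-byte form → F2 AE 8B 86.
U+0415: 2-byte form → D0 95.
U+E533: 3-byte form → EE 94 B3.
U+10367D: 4-byte form → F4 83 99 BD.
U+95F07: 4-byte form → F2 95 BC 87.
U+255D: 3-byte form → E2 95 9D.
Concatenated (27 bytes): F0 9F 99 88 E1 84 85 F2 AE 8B 86 D0 95 EE 94 B3 F4 83 99 BD F2 95 BC 87 E2 95 9D.

F0 9F 99 88 E1 84 85 F2 AE 8B 86 D0 95 EE 94 B3 F4 83 99 BD F2 95 BC 87 E2 95 9D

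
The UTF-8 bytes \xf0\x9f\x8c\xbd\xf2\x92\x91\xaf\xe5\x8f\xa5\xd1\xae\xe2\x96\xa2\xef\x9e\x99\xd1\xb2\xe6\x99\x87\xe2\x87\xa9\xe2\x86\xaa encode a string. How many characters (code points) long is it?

Byte at offset 0: 0xF0 = 11110000 → 4-byte char (#1). Advance 4.
Byte at offset 4: 0xF2 = 11110010 → 4-byte char (#2). Advance 4.
Byte at offset 8: 0xE5 = 11100101 → 3-byte char (#3). Advance 3.
Byte at offset 11: 0xD1 = 11010001 → 2-byte char (#4). Advance 2.
Byte at offset 13: 0xE2 = 11100010 → 3-byte char (#5). Advance 3.
Byte at offset 16: 0xEF = 11101111 → 3-byte char (#6). Advance 3.
Byte at offset 19: 0xD1 = 11010001 → 2-byte char (#7). Advance 2.
Byte at offset 21: 0xE6 = 11100110 → 3-byte char (#8). Advance 3.
Byte at offset 24: 0xE2 = 11100010 → 3-byte char (#9). Advance 3.
Byte at offset 27: 0xE2 = 11100010 → 3-byte char (#10). Advance 3.
Reached end at offset 30 after 10 code points.

10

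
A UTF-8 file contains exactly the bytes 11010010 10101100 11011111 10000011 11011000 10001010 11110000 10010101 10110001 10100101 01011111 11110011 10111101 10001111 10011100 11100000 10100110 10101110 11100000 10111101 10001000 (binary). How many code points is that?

Byte at offset 0: 0xD2 = 11010010 → 2-byte char (#1). Advance 2.
Byte at offset 2: 0xDF = 11011111 → 2-byte char (#2). Advance 2.
Byte at offset 4: 0xD8 = 11011000 → 2-byte char (#3). Advance 2.
Byte at offset 6: 0xF0 = 11110000 → 4-byte char (#4). Advance 4.
Byte at offset 10: 0x5F = 01011111 → 1-byte char (#5). Advance 1.
Byte at offset 11: 0xF3 = 11110011 → 4-byte char (#6). Advance 4.
Byte at offset 15: 0xE0 = 11100000 → 3-byte char (#7). Advance 3.
Byte at offset 18: 0xE0 = 11100000 → 3-byte char (#8). Advance 3.
Reached end at offset 21 after 8 code points.

8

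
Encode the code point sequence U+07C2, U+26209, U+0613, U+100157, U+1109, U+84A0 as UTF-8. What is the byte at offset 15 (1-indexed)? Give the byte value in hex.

0x89

1-indexed offset 15 is 0-indexed offset 14.
U+07C2 → 2-byte form DF 82 at offsets 0–1.
U+26209 → 4-byte form F0 A6 88 89 at offsets 2–5.
U+0613 → 2-byte form D8 93 at offsets 6–7.
U+100157 → 4-byte form F4 80 85 97 at offsets 8–11.
U+1109 → 3-byte form E1 84 89 at offsets 12–14.
Offset 14 falls in char 5's range; it's byte 3 of E1 84 89 = 0x89.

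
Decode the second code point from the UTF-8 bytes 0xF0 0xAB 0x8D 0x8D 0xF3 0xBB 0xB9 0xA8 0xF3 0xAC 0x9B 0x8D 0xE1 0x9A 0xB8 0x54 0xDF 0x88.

U+FBE68

Offset 0: leading byte 0xF0 = 11110000 → 4-byte char #1 = F0 AB 8D 8D.
Offset 4: leading byte 0xF3 = 11110011 → 4-byte char #2 = F3 BB B9 A8.
Leading byte 0xF3 = 11110011 matches 11110xxx → 4-byte sequence.
Byte 1: 0xF3 = 11110011, payload 011 (3 bits).
Byte 2: 0xBB = 10111011 (10xxxxxx ✓), payload 111011.
Byte 3: 0xB9 = 10111001 (10xxxxxx ✓), payload 111001.
Byte 4: 0xA8 = 10101000 (10xxxxxx ✓), payload 101000.
Concatenate: 011111011111001101000 = 0xFBE68 (21 bits → U+FBE68).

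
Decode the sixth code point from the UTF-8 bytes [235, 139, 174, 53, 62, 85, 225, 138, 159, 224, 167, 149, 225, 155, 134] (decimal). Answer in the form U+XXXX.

U+09D5

Offset 0: leading byte 0xEB = 11101011 → 3-byte char #1 = EB 8B AE.
Offset 3: leading byte 0x35 = 00110101 → 1-byte char #2 = 35.
Offset 4: leading byte 0x3E = 00111110 → 1-byte char #3 = 3E.
Offset 5: leading byte 0x55 = 01010101 → 1-byte char #4 = 55.
Offset 6: leading byte 0xE1 = 11100001 → 3-byte char #5 = E1 8A 9F.
Offset 9: leading byte 0xE0 = 11100000 → 3-byte char #6 = E0 A7 95.
Leading byte 0xE0 = 11100000 matches 1110xxxx → 3-byte sequence.
Byte 1: 0xE0 = 11100000, payload 0000 (4 bits).
Byte 2: 0xA7 = 10100111 (10xxxxxx ✓), payload 100111.
Byte 3: 0x95 = 10010101 (10xxxxxx ✓), payload 010101.
Concatenate: 0000100111010101 = 0x9D5 (16 bits → U+09D5).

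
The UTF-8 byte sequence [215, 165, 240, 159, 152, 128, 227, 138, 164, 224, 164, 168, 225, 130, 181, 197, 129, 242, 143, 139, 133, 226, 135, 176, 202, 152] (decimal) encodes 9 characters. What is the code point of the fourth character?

Offset 0: leading byte 0xD7 = 11010111 → 2-byte char #1 = D7 A5.
Offset 2: leading byte 0xF0 = 11110000 → 4-byte char #2 = F0 9F 98 80.
Offset 6: leading byte 0xE3 = 11100011 → 3-byte char #3 = E3 8A A4.
Offset 9: leading byte 0xE0 = 11100000 → 3-byte char #4 = E0 A4 A8.
Leading byte 0xE0 = 11100000 matches 1110xxxx → 3-byte sequence.
Byte 1: 0xE0 = 11100000, payload 0000 (4 bits).
Byte 2: 0xA4 = 10100100 (10xxxxxx ✓), payload 100100.
Byte 3: 0xA8 = 10101000 (10xxxxxx ✓), payload 101000.
Concatenate: 0000100100101000 = 0x928 (16 bits → U+0928).

U+0928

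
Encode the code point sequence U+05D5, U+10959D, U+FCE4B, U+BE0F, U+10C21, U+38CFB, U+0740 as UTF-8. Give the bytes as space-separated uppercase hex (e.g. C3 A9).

D7 95 F4 89 96 9D F3 BC B9 8B EB B8 8F F0 90 B0 A1 F0 B8 B3 BB DD 80

U+05D5: 2-byte form → D7 95.
U+10959D: 4-byte form → F4 89 96 9D.
U+FCE4B: 4-byte form → F3 BC B9 8B.
U+BE0F: 3-byte form → EB B8 8F.
U+10C21: 4-byte form → F0 90 B0 A1.
U+38CFB: 4-byte form → F0 B8 B3 BB.
U+0740: 2-byte form → DD 80.
Concatenated (23 bytes): D7 95 F4 89 96 9D F3 BC B9 8B EB B8 8F F0 90 B0 A1 F0 B8 B3 BB DD 80.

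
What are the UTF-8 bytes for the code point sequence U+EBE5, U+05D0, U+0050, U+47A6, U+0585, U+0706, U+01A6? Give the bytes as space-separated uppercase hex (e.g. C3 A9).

EE AF A5 D7 90 50 E4 9E A6 D6 85 DC 86 C6 A6

U+EBE5: 3-byte form → EE AF A5.
U+05D0: 2-byte form → D7 90.
U+0050: 1-byte form → 50.
U+47A6: 3-byte form → E4 9E A6.
U+0585: 2-byte form → D6 85.
U+0706: 2-byte form → DC 86.
U+01A6: 2-byte form → C6 A6.
Concatenated (15 bytes): EE AF A5 D7 90 50 E4 9E A6 D6 85 DC 86 C6 A6.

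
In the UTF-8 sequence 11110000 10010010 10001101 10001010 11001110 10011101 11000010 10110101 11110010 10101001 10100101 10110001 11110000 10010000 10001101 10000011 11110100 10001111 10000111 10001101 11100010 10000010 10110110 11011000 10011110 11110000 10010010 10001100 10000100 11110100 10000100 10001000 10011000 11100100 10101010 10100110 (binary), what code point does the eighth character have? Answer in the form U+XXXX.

Offset 0: leading byte 0xF0 = 11110000 → 4-byte char #1 = F0 92 8D 8A.
Offset 4: leading byte 0xCE = 11001110 → 2-byte char #2 = CE 9D.
Offset 6: leading byte 0xC2 = 11000010 → 2-byte char #3 = C2 B5.
Offset 8: leading byte 0xF2 = 11110010 → 4-byte char #4 = F2 A9 A5 B1.
Offset 12: leading byte 0xF0 = 11110000 → 4-byte char #5 = F0 90 8D 83.
Offset 16: leading byte 0xF4 = 11110100 → 4-byte char #6 = F4 8F 87 8D.
Offset 20: leading byte 0xE2 = 11100010 → 3-byte char #7 = E2 82 B6.
Offset 23: leading byte 0xD8 = 11011000 → 2-byte char #8 = D8 9E.
Leading byte 0xD8 = 11011000 matches 110xxxxx → 2-byte sequence.
Byte 1: 0xD8 = 11011000, payload 11000 (5 bits).
Byte 2: 0x9E = 10011110 (10xxxxxx ✓), payload 011110.
Concatenate: 11000011110 = 0x61E (11 bits → U+061E).

U+061E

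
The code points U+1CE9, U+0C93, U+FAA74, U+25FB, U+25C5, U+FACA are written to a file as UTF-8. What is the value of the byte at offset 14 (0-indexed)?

0x97

U+1CE9 → 3-byte form E1 B3 A9 at offsets 0–2.
U+0C93 → 3-byte form E0 B2 93 at offsets 3–5.
U+FAA74 → 4-byte form F3 BA A9 B4 at offsets 6–9.
U+25FB → 3-byte form E2 97 BB at offsets 10–12.
U+25C5 → 3-byte form E2 97 85 at offsets 13–15.
Offset 14 falls in char 5's range; it's byte 2 of E2 97 85 = 0x97.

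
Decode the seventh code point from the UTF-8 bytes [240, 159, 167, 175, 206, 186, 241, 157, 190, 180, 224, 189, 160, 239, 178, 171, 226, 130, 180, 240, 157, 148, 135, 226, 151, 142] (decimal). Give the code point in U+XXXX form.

U+1D507

Offset 0: leading byte 0xF0 = 11110000 → 4-byte char #1 = F0 9F A7 AF.
Offset 4: leading byte 0xCE = 11001110 → 2-byte char #2 = CE BA.
Offset 6: leading byte 0xF1 = 11110001 → 4-byte char #3 = F1 9D BE B4.
Offset 10: leading byte 0xE0 = 11100000 → 3-byte char #4 = E0 BD A0.
Offset 13: leading byte 0xEF = 11101111 → 3-byte char #5 = EF B2 AB.
Offset 16: leading byte 0xE2 = 11100010 → 3-byte char #6 = E2 82 B4.
Offset 19: leading byte 0xF0 = 11110000 → 4-byte char #7 = F0 9D 94 87.
Leading byte 0xF0 = 11110000 matches 11110xxx → 4-byte sequence.
Byte 1: 0xF0 = 11110000, payload 000 (3 bits).
Byte 2: 0x9D = 10011101 (10xxxxxx ✓), payload 011101.
Byte 3: 0x94 = 10010100 (10xxxxxx ✓), payload 010100.
Byte 4: 0x87 = 10000111 (10xxxxxx ✓), payload 000111.
Concatenate: 000011101010100000111 = 0x1D507 (21 bits → U+1D507).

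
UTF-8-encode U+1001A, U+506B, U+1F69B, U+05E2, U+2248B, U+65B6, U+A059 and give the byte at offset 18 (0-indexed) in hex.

U+1001A → 4-byte form F0 90 80 9A at offsets 0–3.
U+506B → 3-byte form E5 81 AB at offsets 4–6.
U+1F69B → 4-byte form F0 9F 9A 9B at offsets 7–10.
U+05E2 → 2-byte form D7 A2 at offsets 11–12.
U+2248B → 4-byte form F0 A2 92 8B at offsets 13–16.
U+65B6 → 3-byte form E6 96 B6 at offsets 17–19.
Offset 18 falls in char 6's range; it's byte 2 of E6 96 B6 = 0x96.

0x96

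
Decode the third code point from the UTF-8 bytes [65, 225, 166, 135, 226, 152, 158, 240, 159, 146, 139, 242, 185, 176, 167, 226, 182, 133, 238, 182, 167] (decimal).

U+261E

Offset 0: leading byte 0x41 = 01000001 → 1-byte char #1 = 41.
Offset 1: leading byte 0xE1 = 11100001 → 3-byte char #2 = E1 A6 87.
Offset 4: leading byte 0xE2 = 11100010 → 3-byte char #3 = E2 98 9E.
Leading byte 0xE2 = 11100010 matches 1110xxxx → 3-byte sequence.
Byte 1: 0xE2 = 11100010, payload 0010 (4 bits).
Byte 2: 0x98 = 10011000 (10xxxxxx ✓), payload 011000.
Byte 3: 0x9E = 10011110 (10xxxxxx ✓), payload 011110.
Concatenate: 0010011000011110 = 0x261E (16 bits → U+261E).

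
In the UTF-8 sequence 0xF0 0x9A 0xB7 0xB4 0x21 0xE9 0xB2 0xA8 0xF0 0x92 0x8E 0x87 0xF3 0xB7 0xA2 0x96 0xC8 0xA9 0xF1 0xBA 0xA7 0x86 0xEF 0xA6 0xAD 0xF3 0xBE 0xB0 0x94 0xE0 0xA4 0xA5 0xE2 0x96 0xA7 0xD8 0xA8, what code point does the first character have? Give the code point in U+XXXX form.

U+1ADF4

Offset 0: leading byte 0xF0 = 11110000 → 4-byte char #1 = F0 9A B7 B4.
Leading byte 0xF0 = 11110000 matches 11110xxx → 4-byte sequence.
Byte 1: 0xF0 = 11110000, payload 000 (3 bits).
Byte 2: 0x9A = 10011010 (10xxxxxx ✓), payload 011010.
Byte 3: 0xB7 = 10110111 (10xxxxxx ✓), payload 110111.
Byte 4: 0xB4 = 10110100 (10xxxxxx ✓), payload 110100.
Concatenate: 000011010110111110100 = 0x1ADF4 (21 bits → U+1ADF4).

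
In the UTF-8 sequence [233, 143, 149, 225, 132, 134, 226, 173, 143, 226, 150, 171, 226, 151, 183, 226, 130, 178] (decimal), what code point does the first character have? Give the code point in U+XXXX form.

U+93D5

Offset 0: leading byte 0xE9 = 11101001 → 3-byte char #1 = E9 8F 95.
Leading byte 0xE9 = 11101001 matches 1110xxxx → 3-byte sequence.
Byte 1: 0xE9 = 11101001, payload 1001 (4 bits).
Byte 2: 0x8F = 10001111 (10xxxxxx ✓), payload 001111.
Byte 3: 0x95 = 10010101 (10xxxxxx ✓), payload 010101.
Concatenate: 1001001111010101 = 0x93D5 (16 bits → U+93D5).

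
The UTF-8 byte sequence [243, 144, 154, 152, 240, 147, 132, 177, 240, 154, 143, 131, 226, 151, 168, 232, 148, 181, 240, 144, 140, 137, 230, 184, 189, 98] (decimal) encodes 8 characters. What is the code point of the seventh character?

U+6E3D

Offset 0: leading byte 0xF3 = 11110011 → 4-byte char #1 = F3 90 9A 98.
Offset 4: leading byte 0xF0 = 11110000 → 4-byte char #2 = F0 93 84 B1.
Offset 8: leading byte 0xF0 = 11110000 → 4-byte char #3 = F0 9A 8F 83.
Offset 12: leading byte 0xE2 = 11100010 → 3-byte char #4 = E2 97 A8.
Offset 15: leading byte 0xE8 = 11101000 → 3-byte char #5 = E8 94 B5.
Offset 18: leading byte 0xF0 = 11110000 → 4-byte char #6 = F0 90 8C 89.
Offset 22: leading byte 0xE6 = 11100110 → 3-byte char #7 = E6 B8 BD.
Leading byte 0xE6 = 11100110 matches 1110xxxx → 3-byte sequence.
Byte 1: 0xE6 = 11100110, payload 0110 (4 bits).
Byte 2: 0xB8 = 10111000 (10xxxxxx ✓), payload 111000.
Byte 3: 0xBD = 10111101 (10xxxxxx ✓), payload 111101.
Concatenate: 0110111000111101 = 0x6E3D (16 bits → U+6E3D).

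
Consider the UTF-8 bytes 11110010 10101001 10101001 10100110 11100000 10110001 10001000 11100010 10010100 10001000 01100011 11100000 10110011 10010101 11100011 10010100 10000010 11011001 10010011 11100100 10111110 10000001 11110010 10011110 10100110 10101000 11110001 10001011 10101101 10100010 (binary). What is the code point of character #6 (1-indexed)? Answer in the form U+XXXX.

U+3502

Offset 0: leading byte 0xF2 = 11110010 → 4-byte char #1 = F2 A9 A9 A6.
Offset 4: leading byte 0xE0 = 11100000 → 3-byte char #2 = E0 B1 88.
Offset 7: leading byte 0xE2 = 11100010 → 3-byte char #3 = E2 94 88.
Offset 10: leading byte 0x63 = 01100011 → 1-byte char #4 = 63.
Offset 11: leading byte 0xE0 = 11100000 → 3-byte char #5 = E0 B3 95.
Offset 14: leading byte 0xE3 = 11100011 → 3-byte char #6 = E3 94 82.
Leading byte 0xE3 = 11100011 matches 1110xxxx → 3-byte sequence.
Byte 1: 0xE3 = 11100011, payload 0011 (4 bits).
Byte 2: 0x94 = 10010100 (10xxxxxx ✓), payload 010100.
Byte 3: 0x82 = 10000010 (10xxxxxx ✓), payload 000010.
Concatenate: 0011010100000010 = 0x3502 (16 bits → U+3502).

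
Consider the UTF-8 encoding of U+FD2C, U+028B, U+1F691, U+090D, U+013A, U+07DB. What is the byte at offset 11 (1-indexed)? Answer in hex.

1-indexed offset 11 is 0-indexed offset 10.
U+FD2C → 3-byte form EF B4 AC at offsets 0–2.
U+028B → 2-byte form CA 8B at offsets 3–4.
U+1F691 → 4-byte form F0 9F 9A 91 at offsets 5–8.
U+090D → 3-byte form E0 A4 8D at offsets 9–11.
Offset 10 falls in char 4's range; it's byte 2 of E0 A4 8D = 0xA4.

0xA4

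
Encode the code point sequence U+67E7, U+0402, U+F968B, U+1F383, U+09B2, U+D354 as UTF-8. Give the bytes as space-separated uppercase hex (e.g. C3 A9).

U+67E7: 3-byte form → E6 9F A7.
U+0402: 2-byte form → D0 82.
U+F968B: 4-byte form → F3 B9 9A 8B.
U+1F383: 4-byte form → F0 9F 8E 83.
U+09B2: 3-byte form → E0 A6 B2.
U+D354: 3-byte form → ED 8D 94.
Concatenated (19 bytes): E6 9F A7 D0 82 F3 B9 9A 8B F0 9F 8E 83 E0 A6 B2 ED 8D 94.

E6 9F A7 D0 82 F3 B9 9A 8B F0 9F 8E 83 E0 A6 B2 ED 8D 94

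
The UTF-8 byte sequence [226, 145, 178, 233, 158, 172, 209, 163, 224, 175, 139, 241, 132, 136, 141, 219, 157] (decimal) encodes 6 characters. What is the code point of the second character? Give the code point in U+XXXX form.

U+97AC

Offset 0: leading byte 0xE2 = 11100010 → 3-byte char #1 = E2 91 B2.
Offset 3: leading byte 0xE9 = 11101001 → 3-byte char #2 = E9 9E AC.
Leading byte 0xE9 = 11101001 matches 1110xxxx → 3-byte sequence.
Byte 1: 0xE9 = 11101001, payload 1001 (4 bits).
Byte 2: 0x9E = 10011110 (10xxxxxx ✓), payload 011110.
Byte 3: 0xAC = 10101100 (10xxxxxx ✓), payload 101100.
Concatenate: 1001011110101100 = 0x97AC (16 bits → U+97AC).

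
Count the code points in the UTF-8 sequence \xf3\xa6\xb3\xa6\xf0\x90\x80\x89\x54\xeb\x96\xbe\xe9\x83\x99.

5

Byte at offset 0: 0xF3 = 11110011 → 4-byte char (#1). Advance 4.
Byte at offset 4: 0xF0 = 11110000 → 4-byte char (#2). Advance 4.
Byte at offset 8: 0x54 = 01010100 → 1-byte char (#3). Advance 1.
Byte at offset 9: 0xEB = 11101011 → 3-byte char (#4). Advance 3.
Byte at offset 12: 0xE9 = 11101001 → 3-byte char (#5). Advance 3.
Reached end at offset 15 after 5 code points.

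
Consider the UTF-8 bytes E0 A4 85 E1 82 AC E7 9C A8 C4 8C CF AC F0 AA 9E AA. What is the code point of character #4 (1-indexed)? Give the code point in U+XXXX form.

Offset 0: leading byte 0xE0 = 11100000 → 3-byte char #1 = E0 A4 85.
Offset 3: leading byte 0xE1 = 11100001 → 3-byte char #2 = E1 82 AC.
Offset 6: leading byte 0xE7 = 11100111 → 3-byte char #3 = E7 9C A8.
Offset 9: leading byte 0xC4 = 11000100 → 2-byte char #4 = C4 8C.
Leading byte 0xC4 = 11000100 matches 110xxxxx → 2-byte sequence.
Byte 1: 0xC4 = 11000100, payload 00100 (5 bits).
Byte 2: 0x8C = 10001100 (10xxxxxx ✓), payload 001100.
Concatenate: 00100001100 = 0x10C (11 bits → U+010C).

U+010C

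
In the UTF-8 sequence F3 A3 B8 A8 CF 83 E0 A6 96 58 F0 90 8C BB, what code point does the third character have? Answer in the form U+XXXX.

Offset 0: leading byte 0xF3 = 11110011 → 4-byte char #1 = F3 A3 B8 A8.
Offset 4: leading byte 0xCF = 11001111 → 2-byte char #2 = CF 83.
Offset 6: leading byte 0xE0 = 11100000 → 3-byte char #3 = E0 A6 96.
Leading byte 0xE0 = 11100000 matches 1110xxxx → 3-byte sequence.
Byte 1: 0xE0 = 11100000, payload 0000 (4 bits).
Byte 2: 0xA6 = 10100110 (10xxxxxx ✓), payload 100110.
Byte 3: 0x96 = 10010110 (10xxxxxx ✓), payload 010110.
Concatenate: 0000100110010110 = 0x996 (16 bits → U+0996).

U+0996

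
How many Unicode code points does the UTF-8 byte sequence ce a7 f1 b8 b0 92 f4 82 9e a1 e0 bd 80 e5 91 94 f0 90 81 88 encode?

6

Byte at offset 0: 0xCE = 11001110 → 2-byte char (#1). Advance 2.
Byte at offset 2: 0xF1 = 11110001 → 4-byte char (#2). Advance 4.
Byte at offset 6: 0xF4 = 11110100 → 4-byte char (#3). Advance 4.
Byte at offset 10: 0xE0 = 11100000 → 3-byte char (#4). Advance 3.
Byte at offset 13: 0xE5 = 11100101 → 3-byte char (#5). Advance 3.
Byte at offset 16: 0xF0 = 11110000 → 4-byte char (#6). Advance 4.
Reached end at offset 20 after 6 code points.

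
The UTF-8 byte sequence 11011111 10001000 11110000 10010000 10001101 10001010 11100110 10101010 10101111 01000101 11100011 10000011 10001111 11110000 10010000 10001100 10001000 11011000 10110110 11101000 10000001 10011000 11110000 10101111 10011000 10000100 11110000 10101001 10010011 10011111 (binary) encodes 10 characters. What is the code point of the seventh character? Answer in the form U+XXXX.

Offset 0: leading byte 0xDF = 11011111 → 2-byte char #1 = DF 88.
Offset 2: leading byte 0xF0 = 11110000 → 4-byte char #2 = F0 90 8D 8A.
Offset 6: leading byte 0xE6 = 11100110 → 3-byte char #3 = E6 AA AF.
Offset 9: leading byte 0x45 = 01000101 → 1-byte char #4 = 45.
Offset 10: leading byte 0xE3 = 11100011 → 3-byte char #5 = E3 83 8F.
Offset 13: leading byte 0xF0 = 11110000 → 4-byte char #6 = F0 90 8C 88.
Offset 17: leading byte 0xD8 = 11011000 → 2-byte char #7 = D8 B6.
Leading byte 0xD8 = 11011000 matches 110xxxxx → 2-byte sequence.
Byte 1: 0xD8 = 11011000, payload 11000 (5 bits).
Byte 2: 0xB6 = 10110110 (10xxxxxx ✓), payload 110110.
Concatenate: 11000110110 = 0x636 (11 bits → U+0636).

U+0636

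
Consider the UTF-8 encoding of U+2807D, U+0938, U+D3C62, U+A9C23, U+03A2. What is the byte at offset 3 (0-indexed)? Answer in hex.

U+2807D → 4-byte form F0 A8 81 BD at offsets 0–3.
Offset 3 falls in char 1's range; it's byte 4 of F0 A8 81 BD = 0xBD.

0xBD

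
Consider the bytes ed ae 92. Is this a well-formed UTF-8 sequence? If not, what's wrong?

Structurally a 3-byte sequence; payload = 0xDB92.
But 0xDB92 is in U+D800–U+DFFF, the surrogate range. Surrogates are not Unicode scalar values and are forbidden in UTF-8.

invalid (encodes a surrogate (U+D800–U+DFFF))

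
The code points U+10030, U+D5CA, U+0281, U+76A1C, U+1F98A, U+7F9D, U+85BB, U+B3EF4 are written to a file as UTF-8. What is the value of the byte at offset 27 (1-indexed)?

1-indexed offset 27 is 0-indexed offset 26.
U+10030 → 4-byte form F0 90 80 B0 at offsets 0–3.
U+D5CA → 3-byte form ED 97 8A at offsets 4–6.
U+0281 → 2-byte form CA 81 at offsets 7–8.
U+76A1C → 4-byte form F1 B6 A8 9C at offsets 9–12.
U+1F98A → 4-byte form F0 9F A6 8A at offsets 13–16.
U+7F9D → 3-byte form E7 BE 9D at offsets 17–19.
U+85BB → 3-byte form E8 96 BB at offsets 20–22.
U+B3EF4 → 4-byte form F2 B3 BB B4 at offsets 23–26.
Offset 26 falls in char 8's range; it's byte 4 of F2 B3 BB B4 = 0xB4.

0xB4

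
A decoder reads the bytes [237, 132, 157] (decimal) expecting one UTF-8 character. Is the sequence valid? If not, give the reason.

valid

Leading byte 0xED = 11101101 → 3-byte form.
Continuation bytes 0x84=10000100, 0x9D=10011101 all match 10xxxxxx.
Decoded value 0xD11D is ≥ 0x800 (shortest form) and not a surrogate.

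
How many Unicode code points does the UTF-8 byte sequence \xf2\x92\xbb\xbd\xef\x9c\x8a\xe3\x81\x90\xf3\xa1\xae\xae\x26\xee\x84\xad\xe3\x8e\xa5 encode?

Byte at offset 0: 0xF2 = 11110010 → 4-byte char (#1). Advance 4.
Byte at offset 4: 0xEF = 11101111 → 3-byte char (#2). Advance 3.
Byte at offset 7: 0xE3 = 11100011 → 3-byte char (#3). Advance 3.
Byte at offset 10: 0xF3 = 11110011 → 4-byte char (#4). Advance 4.
Byte at offset 14: 0x26 = 00100110 → 1-byte char (#5). Advance 1.
Byte at offset 15: 0xEE = 11101110 → 3-byte char (#6). Advance 3.
Byte at offset 18: 0xE3 = 11100011 → 3-byte char (#7). Advance 3.
Reached end at offset 21 after 7 code points.

7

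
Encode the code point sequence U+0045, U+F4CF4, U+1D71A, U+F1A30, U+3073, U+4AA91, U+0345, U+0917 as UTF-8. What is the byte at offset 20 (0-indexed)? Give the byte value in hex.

0xCD

U+0045 → 1-byte form 45 at offsets 0–0.
U+F4CF4 → 4-byte form F3 B4 B3 B4 at offsets 1–4.
U+1D71A → 4-byte form F0 9D 9C 9A at offsets 5–8.
U+F1A30 → 4-byte form F3 B1 A8 B0 at offsets 9–12.
U+3073 → 3-byte form E3 81 B3 at offsets 13–15.
U+4AA91 → 4-byte form F1 8A AA 91 at offsets 16–19.
U+0345 → 2-byte form CD 85 at offsets 20–21.
Offset 20 falls in char 7's range; it's byte 1 of CD 85 = 0xCD.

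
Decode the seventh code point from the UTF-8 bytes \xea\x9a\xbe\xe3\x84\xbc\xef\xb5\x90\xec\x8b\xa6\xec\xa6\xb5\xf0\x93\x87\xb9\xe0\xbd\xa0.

Offset 0: leading byte 0xEA = 11101010 → 3-byte char #1 = EA 9A BE.
Offset 3: leading byte 0xE3 = 11100011 → 3-byte char #2 = E3 84 BC.
Offset 6: leading byte 0xEF = 11101111 → 3-byte char #3 = EF B5 90.
Offset 9: leading byte 0xEC = 11101100 → 3-byte char #4 = EC 8B A6.
Offset 12: leading byte 0xEC = 11101100 → 3-byte char #5 = EC A6 B5.
Offset 15: leading byte 0xF0 = 11110000 → 4-byte char #6 = F0 93 87 B9.
Offset 19: leading byte 0xE0 = 11100000 → 3-byte char #7 = E0 BD A0.
Leading byte 0xE0 = 11100000 matches 1110xxxx → 3-byte sequence.
Byte 1: 0xE0 = 11100000, payload 0000 (4 bits).
Byte 2: 0xBD = 10111101 (10xxxxxx ✓), payload 111101.
Byte 3: 0xA0 = 10100000 (10xxxxxx ✓), payload 100000.
Concatenate: 0000111101100000 = 0xF60 (16 bits → U+0F60).

U+0F60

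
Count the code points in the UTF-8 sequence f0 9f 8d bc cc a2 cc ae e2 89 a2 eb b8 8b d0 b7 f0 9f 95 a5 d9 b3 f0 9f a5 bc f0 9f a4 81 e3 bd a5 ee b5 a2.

Byte at offset 0: 0xF0 = 11110000 → 4-byte char (#1). Advance 4.
Byte at offset 4: 0xCC = 11001100 → 2-byte char (#2). Advance 2.
Byte at offset 6: 0xCC = 11001100 → 2-byte char (#3). Advance 2.
Byte at offset 8: 0xE2 = 11100010 → 3-byte char (#4). Advance 3.
Byte at offset 11: 0xEB = 11101011 → 3-byte char (#5). Advance 3.
Byte at offset 14: 0xD0 = 11010000 → 2-byte char (#6). Advance 2.
Byte at offset 16: 0xF0 = 11110000 → 4-byte char (#7). Advance 4.
Byte at offset 20: 0xD9 = 11011001 → 2-byte char (#8). Advance 2.
Byte at offset 22: 0xF0 = 11110000 → 4-byte char (#9). Advance 4.
Byte at offset 26: 0xF0 = 11110000 → 4-byte char (#10). Advance 4.
Byte at offset 30: 0xE3 = 11100011 → 3-byte char (#11). Advance 3.
Byte at offset 33: 0xEE = 11101110 → 3-byte char (#12). Advance 3.
Reached end at offset 36 after 12 code points.

12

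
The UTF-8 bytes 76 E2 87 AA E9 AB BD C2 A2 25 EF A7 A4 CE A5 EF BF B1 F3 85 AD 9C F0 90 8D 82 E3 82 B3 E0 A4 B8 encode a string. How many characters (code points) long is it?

Byte at offset 0: 0x76 = 01110110 → 1-byte char (#1). Advance 1.
Byte at offset 1: 0xE2 = 11100010 → 3-byte char (#2). Advance 3.
Byte at offset 4: 0xE9 = 11101001 → 3-byte char (#3). Advance 3.
Byte at offset 7: 0xC2 = 11000010 → 2-byte char (#4). Advance 2.
Byte at offset 9: 0x25 = 00100101 → 1-byte char (#5). Advance 1.
Byte at offset 10: 0xEF = 11101111 → 3-byte char (#6). Advance 3.
Byte at offset 13: 0xCE = 11001110 → 2-byte char (#7). Advance 2.
Byte at offset 15: 0xEF = 11101111 → 3-byte char (#8). Advance 3.
Byte at offset 18: 0xF3 = 11110011 → 4-byte char (#9). Advance 4.
Byte at offset 22: 0xF0 = 11110000 → 4-byte char (#10). Advance 4.
Byte at offset 26: 0xE3 = 11100011 → 3-byte char (#11). Advance 3.
Byte at offset 29: 0xE0 = 11100000 → 3-byte char (#12). Advance 3.
Reached end at offset 32 after 12 code points.

12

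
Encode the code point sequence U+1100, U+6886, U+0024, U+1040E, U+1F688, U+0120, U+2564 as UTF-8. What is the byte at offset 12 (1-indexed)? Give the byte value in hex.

0xF0

1-indexed offset 12 is 0-indexed offset 11.
U+1100 → 3-byte form E1 84 80 at offsets 0–2.
U+6886 → 3-byte form E6 A2 86 at offsets 3–5.
U+0024 → 1-byte form 24 at offsets 6–6.
U+1040E → 4-byte form F0 90 90 8E at offsets 7–10.
U+1F688 → 4-byte form F0 9F 9A 88 at offsets 11–14.
Offset 11 falls in char 5's range; it's byte 1 of F0 9F 9A 88 = 0xF0.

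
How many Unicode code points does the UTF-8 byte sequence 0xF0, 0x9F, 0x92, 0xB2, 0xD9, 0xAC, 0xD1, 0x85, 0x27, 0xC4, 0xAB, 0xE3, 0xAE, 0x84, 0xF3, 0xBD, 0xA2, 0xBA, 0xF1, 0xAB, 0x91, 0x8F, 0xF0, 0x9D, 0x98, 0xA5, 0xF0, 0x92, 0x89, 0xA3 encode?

Byte at offset 0: 0xF0 = 11110000 → 4-byte char (#1). Advance 4.
Byte at offset 4: 0xD9 = 11011001 → 2-byte char (#2). Advance 2.
Byte at offset 6: 0xD1 = 11010001 → 2-byte char (#3). Advance 2.
Byte at offset 8: 0x27 = 00100111 → 1-byte char (#4). Advance 1.
Byte at offset 9: 0xC4 = 11000100 → 2-byte char (#5). Advance 2.
Byte at offset 11: 0xE3 = 11100011 → 3-byte char (#6). Advance 3.
Byte at offset 14: 0xF3 = 11110011 → 4-byte char (#7). Advance 4.
Byte at offset 18: 0xF1 = 11110001 → 4-byte char (#8). Advance 4.
Byte at offset 22: 0xF0 = 11110000 → 4-byte char (#9). Advance 4.
Byte at offset 26: 0xF0 = 11110000 → 4-byte char (#10). Advance 4.
Reached end at offset 30 after 10 code points.

10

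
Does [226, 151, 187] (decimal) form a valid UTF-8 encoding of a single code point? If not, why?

Leading byte 0xE2 = 11100010 → 3-byte form.
Continuation bytes 0x97=10010111, 0xBB=10111011 all match 10xxxxxx.
Decoded value 0x25FB is ≥ 0x800 (shortest form) and not a surrogate.

valid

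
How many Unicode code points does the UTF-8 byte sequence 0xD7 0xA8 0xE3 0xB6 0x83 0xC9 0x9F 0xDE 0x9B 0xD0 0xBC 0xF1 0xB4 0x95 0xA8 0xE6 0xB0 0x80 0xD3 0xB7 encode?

Byte at offset 0: 0xD7 = 11010111 → 2-byte char (#1). Advance 2.
Byte at offset 2: 0xE3 = 11100011 → 3-byte char (#2). Advance 3.
Byte at offset 5: 0xC9 = 11001001 → 2-byte char (#3). Advance 2.
Byte at offset 7: 0xDE = 11011110 → 2-byte char (#4). Advance 2.
Byte at offset 9: 0xD0 = 11010000 → 2-byte char (#5). Advance 2.
Byte at offset 11: 0xF1 = 11110001 → 4-byte char (#6). Advance 4.
Byte at offset 15: 0xE6 = 11100110 → 3-byte char (#7). Advance 3.
Byte at offset 18: 0xD3 = 11010011 → 2-byte char (#8). Advance 2.
Reached end at offset 20 after 8 code points.

8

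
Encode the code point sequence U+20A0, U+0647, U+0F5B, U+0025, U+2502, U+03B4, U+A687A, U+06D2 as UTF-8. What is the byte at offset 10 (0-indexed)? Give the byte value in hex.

0x94

U+20A0 → 3-byte form E2 82 A0 at offsets 0–2.
U+0647 → 2-byte form D9 87 at offsets 3–4.
U+0F5B → 3-byte form E0 BD 9B at offsets 5–7.
U+0025 → 1-byte form 25 at offsets 8–8.
U+2502 → 3-byte form E2 94 82 at offsets 9–11.
Offset 10 falls in char 5's range; it's byte 2 of E2 94 82 = 0x94.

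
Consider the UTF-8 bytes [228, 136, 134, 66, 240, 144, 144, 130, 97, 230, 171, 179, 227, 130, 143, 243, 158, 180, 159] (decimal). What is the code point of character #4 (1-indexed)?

Offset 0: leading byte 0xE4 = 11100100 → 3-byte char #1 = E4 88 86.
Offset 3: leading byte 0x42 = 01000010 → 1-byte char #2 = 42.
Offset 4: leading byte 0xF0 = 11110000 → 4-byte char #3 = F0 90 90 82.
Offset 8: leading byte 0x61 = 01100001 → 1-byte char #4 = 61.
Leading byte 0x61 = 01100001 matches 0xxxxxxx → 1-byte sequence.
Byte 1: 0x61 = 01100001, payload 1100001 (7 bits).
Concatenate: 1100001 = 0x61 (7 bits → U+0061).

U+0061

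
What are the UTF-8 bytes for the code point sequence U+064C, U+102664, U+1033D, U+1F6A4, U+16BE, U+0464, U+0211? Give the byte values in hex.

D9 8C F4 82 99 A4 F0 90 8C BD F0 9F 9A A4 E1 9A BE D1 A4 C8 91

U+064C: 2-byte form → D9 8C.
U+102664: 4-byte form → F4 82 99 A4.
U+1033D: 4-byte form → F0 90 8C BD.
U+1F6A4: 4-byte form → F0 9F 9A A4.
U+16BE: 3-byte form → E1 9A BE.
U+0464: 2-byte form → D1 A4.
U+0211: 2-byte form → C8 91.
Concatenated (21 bytes): D9 8C F4 82 99 A4 F0 90 8C BD F0 9F 9A A4 E1 9A BE D1 A4 C8 91.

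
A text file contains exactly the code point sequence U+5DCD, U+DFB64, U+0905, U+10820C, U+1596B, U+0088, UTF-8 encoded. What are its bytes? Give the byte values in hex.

E5 B7 8D F3 9F AD A4 E0 A4 85 F4 88 88 8C F0 95 A5 AB C2 88

U+5DCD: 3-byte form → E5 B7 8D.
U+DFB64: 4-byte form → F3 9F AD A4.
U+0905: 3-byte form → E0 A4 85.
U+10820C: 4-byte form → F4 88 88 8C.
U+1596B: 4-byte form → F0 95 A5 AB.
U+0088: 2-byte form → C2 88.
Concatenated (20 bytes): E5 B7 8D F3 9F AD A4 E0 A4 85 F4 88 88 8C F0 95 A5 AB C2 88.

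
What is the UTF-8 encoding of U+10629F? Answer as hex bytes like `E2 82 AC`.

U+10629F = 0x10629F = 1073823 decimal. In range U+10000–U+10FFFF → 4-byte form: 11110xxx 10xxxxxx 10xxxxxx 10xxxxxx.
Binary (21 bits): 100000110001010011111.
Split 3+6+6+6: 100 | 000110 | 001010 | 011111.
Byte 1: 11110100 = 0xF4.
Byte 2: 10000110 = 0x86.
Byte 3: 10001010 = 0x8A.
Byte 4: 10011111 = 0x9F.

F4 86 8A 9F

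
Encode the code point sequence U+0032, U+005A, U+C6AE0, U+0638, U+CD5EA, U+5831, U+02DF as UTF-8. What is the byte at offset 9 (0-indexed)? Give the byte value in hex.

U+0032 → 1-byte form 32 at offsets 0–0.
U+005A → 1-byte form 5A at offsets 1–1.
U+C6AE0 → 4-byte form F3 86 AB A0 at offsets 2–5.
U+0638 → 2-byte form D8 B8 at offsets 6–7.
U+CD5EA → 4-byte form F3 8D 97 AA at offsets 8–11.
Offset 9 falls in char 5's range; it's byte 2 of F3 8D 97 AA = 0x8D.

0x8D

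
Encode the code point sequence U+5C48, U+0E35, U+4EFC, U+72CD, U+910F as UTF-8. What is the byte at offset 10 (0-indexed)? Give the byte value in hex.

0x8B

U+5C48 → 3-byte form E5 B1 88 at offsets 0–2.
U+0E35 → 3-byte form E0 B8 B5 at offsets 3–5.
U+4EFC → 3-byte form E4 BB BC at offsets 6–8.
U+72CD → 3-byte form E7 8B 8D at offsets 9–11.
Offset 10 falls in char 4's range; it's byte 2 of E7 8B 8D = 0x8B.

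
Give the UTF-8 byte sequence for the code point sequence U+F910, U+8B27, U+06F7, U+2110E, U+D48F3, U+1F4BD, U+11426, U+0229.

U+F910: 3-byte form → EF A4 90.
U+8B27: 3-byte form → E8 AC A7.
U+06F7: 2-byte form → DB B7.
U+2110E: 4-byte form → F0 A1 84 8E.
U+D48F3: 4-byte form → F3 94 A3 B3.
U+1F4BD: 4-byte form → F0 9F 92 BD.
U+11426: 4-byte form → F0 91 90 A6.
U+0229: 2-byte form → C8 A9.
Concatenated (26 bytes): EF A4 90 E8 AC A7 DB B7 F0 A1 84 8E F3 94 A3 B3 F0 9F 92 BD F0 91 90 A6 C8 A9.

EF A4 90 E8 AC A7 DB B7 F0 A1 84 8E F3 94 A3 B3 F0 9F 92 BD F0 91 90 A6 C8 A9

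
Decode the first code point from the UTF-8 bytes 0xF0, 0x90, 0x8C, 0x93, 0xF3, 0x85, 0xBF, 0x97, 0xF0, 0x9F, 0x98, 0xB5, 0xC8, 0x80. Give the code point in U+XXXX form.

Offset 0: leading byte 0xF0 = 11110000 → 4-byte char #1 = F0 90 8C 93.
Leading byte 0xF0 = 11110000 matches 11110xxx → 4-byte sequence.
Byte 1: 0xF0 = 11110000, payload 000 (3 bits).
Byte 2: 0x90 = 10010000 (10xxxxxx ✓), payload 010000.
Byte 3: 0x8C = 10001100 (10xxxxxx ✓), payload 001100.
Byte 4: 0x93 = 10010011 (10xxxxxx ✓), payload 010011.
Concatenate: 000010000001100010011 = 0x10313 (21 bits → U+10313).

U+10313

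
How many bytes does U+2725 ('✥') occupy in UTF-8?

3

U+2725 = 0x2725. UTF-8 uses 1 byte below 0x80, 2 below 0x800, 3 below 0x10000, 4 up to 0x10FFFF. 0x2725 is in U+0800–U+FFFF → 3 bytes.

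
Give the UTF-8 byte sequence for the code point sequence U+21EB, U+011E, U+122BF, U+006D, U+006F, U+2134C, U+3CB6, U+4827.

E2 87 AB C4 9E F0 92 8A BF 6D 6F F0 A1 8D 8C E3 B2 B6 E4 A0 A7

U+21EB: 3-byte form → E2 87 AB.
U+011E: 2-byte form → C4 9E.
U+122BF: 4-byte form → F0 92 8A BF.
U+006D: 1-byte form → 6D.
U+006F: 1-byte form → 6F.
U+2134C: 4-byte form → F0 A1 8D 8C.
U+3CB6: 3-byte form → E3 B2 B6.
U+4827: 3-byte form → E4 A0 A7.
Concatenated (21 bytes): E2 87 AB C4 9E F0 92 8A BF 6D 6F F0 A1 8D 8C E3 B2 B6 E4 A0 A7.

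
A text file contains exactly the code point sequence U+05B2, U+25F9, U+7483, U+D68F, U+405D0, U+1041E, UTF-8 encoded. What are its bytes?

D6 B2 E2 97 B9 E7 92 83 ED 9A 8F F1 80 97 90 F0 90 90 9E

U+05B2: 2-byte form → D6 B2.
U+25F9: 3-byte form → E2 97 B9.
U+7483: 3-byte form → E7 92 83.
U+D68F: 3-byte form → ED 9A 8F.
U+405D0: 4-byte form → F1 80 97 90.
U+1041E: 4-byte form → F0 90 90 9E.
Concatenated (19 bytes): D6 B2 E2 97 B9 E7 92 83 ED 9A 8F F1 80 97 90 F0 90 90 9E.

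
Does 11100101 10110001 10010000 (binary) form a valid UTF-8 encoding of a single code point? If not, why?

Leading byte 0xE5 = 11100101 → 3-byte form.
Continuation bytes 0xB1=10110001, 0x90=10010000 all match 10xxxxxx.
Decoded value 0x5C50 is ≥ 0x800 (shortest form) and not a surrogate.

valid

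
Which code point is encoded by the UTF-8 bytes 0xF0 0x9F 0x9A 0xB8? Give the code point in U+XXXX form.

U+1F6B8

Leading byte 0xF0 = 11110000 matches 11110xxx → 4-byte sequence.
Byte 1: 0xF0 = 11110000, payload 000 (3 bits).
Byte 2: 0x9F = 10011111 (10xxxxxx ✓), payload 011111.
Byte 3: 0x9A = 10011010 (10xxxxxx ✓), payload 011010.
Byte 4: 0xB8 = 10111000 (10xxxxxx ✓), payload 111000.
Concatenate: 000011111011010111000 = 0x1F6B8 (21 bits → U+1F6B8).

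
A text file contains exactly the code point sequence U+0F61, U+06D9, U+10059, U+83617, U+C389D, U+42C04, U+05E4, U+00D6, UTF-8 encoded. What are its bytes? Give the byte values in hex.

U+0F61: 3-byte form → E0 BD A1.
U+06D9: 2-byte form → DB 99.
U+10059: 4-byte form → F0 90 81 99.
U+83617: 4-byte form → F2 83 98 97.
U+C389D: 4-byte form → F3 83 A2 9D.
U+42C04: 4-byte form → F1 82 B0 84.
U+05E4: 2-byte form → D7 A4.
U+00D6: 2-byte form → C3 96.
Concatenated (25 bytes): E0 BD A1 DB 99 F0 90 81 99 F2 83 98 97 F3 83 A2 9D F1 82 B0 84 D7 A4 C3 96.

E0 BD A1 DB 99 F0 90 81 99 F2 83 98 97 F3 83 A2 9D F1 82 B0 84 D7 A4 C3 96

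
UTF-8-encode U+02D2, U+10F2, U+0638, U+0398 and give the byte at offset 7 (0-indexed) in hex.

0xCE

U+02D2 → 2-byte form CB 92 at offsets 0–1.
U+10F2 → 3-byte form E1 83 B2 at offsets 2–4.
U+0638 → 2-byte form D8 B8 at offsets 5–6.
U+0398 → 2-byte form CE 98 at offsets 7–8.
Offset 7 falls in char 4's range; it's byte 1 of CE 98 = 0xCE.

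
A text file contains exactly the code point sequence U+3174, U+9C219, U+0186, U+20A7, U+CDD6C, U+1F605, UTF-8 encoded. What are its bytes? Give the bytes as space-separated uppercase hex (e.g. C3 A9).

U+3174: 3-byte form → E3 85 B4.
U+9C219: 4-byte form → F2 9C 88 99.
U+0186: 2-byte form → C6 86.
U+20A7: 3-byte form → E2 82 A7.
U+CDD6C: 4-byte form → F3 8D B5 AC.
U+1F605: 4-byte form → F0 9F 98 85.
Concatenated (20 bytes): E3 85 B4 F2 9C 88 99 C6 86 E2 82 A7 F3 8D B5 AC F0 9F 98 85.

E3 85 B4 F2 9C 88 99 C6 86 E2 82 A7 F3 8D B5 AC F0 9F 98 85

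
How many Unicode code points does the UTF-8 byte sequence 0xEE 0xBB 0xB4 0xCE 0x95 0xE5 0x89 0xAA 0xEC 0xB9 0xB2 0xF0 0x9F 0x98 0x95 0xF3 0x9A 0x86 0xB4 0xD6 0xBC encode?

7

Byte at offset 0: 0xEE = 11101110 → 3-byte char (#1). Advance 3.
Byte at offset 3: 0xCE = 11001110 → 2-byte char (#2). Advance 2.
Byte at offset 5: 0xE5 = 11100101 → 3-byte char (#3). Advance 3.
Byte at offset 8: 0xEC = 11101100 → 3-byte char (#4). Advance 3.
Byte at offset 11: 0xF0 = 11110000 → 4-byte char (#5). Advance 4.
Byte at offset 15: 0xF3 = 11110011 → 4-byte char (#6). Advance 4.
Byte at offset 19: 0xD6 = 11010110 → 2-byte char (#7). Advance 2.
Reached end at offset 21 after 7 code points.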